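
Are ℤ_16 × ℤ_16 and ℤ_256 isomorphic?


Comparing ℤ_16 × ℤ_16 and ℤ_256:
gcd(16,16) = 16 ≠ 1. Max element order in ℤ_16×ℤ_16 is lcm(16,16) = 16 < 256, so it has no element of order 256

No, ℤ_16 × ℤ_16 ≇ ℤ_256


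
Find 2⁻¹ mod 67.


Use the extended Euclidean algorithm to write 1 = 2·s + 67·t; then s mod 67 is the inverse.
Euclidean algorithm:
  2 = 0·67 + 2
  67 = 33·2 + 1
  2 = 2·1 + 0
gcd(2,67) = 1
Back-substitution gives: 2·(-33) + 67·(1) = 1
So 2⁻¹ ≡ -33 ≡ 34 (mod 67)
Check: 2 × 34 = 68 ≡ 1 (mod 67) ✓

2⁻¹ ≡ 34 (mod 67)


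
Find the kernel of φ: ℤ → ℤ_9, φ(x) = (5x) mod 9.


Kernel = preimage of identity
ker(φ) = {x ∈ ℤ : 5x ≡ 0 (mod 9)}. gcd(5,9) = 1, so 5x ≡ 0 (mod 9) ⟺ x ≡ 0 (mod 9/1 = 9). Hence ker(φ) = 9ℤ

ker(φ) = 9ℤ


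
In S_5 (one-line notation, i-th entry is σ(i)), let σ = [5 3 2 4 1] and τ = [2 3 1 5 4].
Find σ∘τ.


σ∘τ: apply τ first, then σ
1 →τ 2 →σ 3
2 →τ 3 →σ 2
3 →τ 1 →σ 5
4 →τ 5 →σ 1
5 →τ 4 →σ 4

σ∘τ = [3 2 5 1 4]


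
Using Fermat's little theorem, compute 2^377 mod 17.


Fermat's little theorem: if p is prime and gcd(a,p)=1, then a^(p-1) ≡ 1 (mod p)
p = 17 is prime, gcd(2,17) = 1
Reduce exponent: 377 mod 16 = 9
So 2^377 ≡ 2^9 (mod 17)
2^9 mod 17 = 2

2^377 ≡ 2 (mod 17)


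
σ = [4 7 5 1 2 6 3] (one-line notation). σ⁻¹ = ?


To find σ⁻¹, swap domain and range:
σ(1) = 4 → σ⁻¹(4) = 1
σ(2) = 7 → σ⁻¹(7) = 2
σ(3) = 5 → σ⁻¹(5) = 3
σ(4) = 1 → σ⁻¹(1) = 4
σ(5) = 2 → σ⁻¹(2) = 5
σ(6) = 6 → σ⁻¹(6) = 6
σ(7) = 3 → σ⁻¹(3) = 7

σ⁻¹ = [4 5 7 1 3 6 2]


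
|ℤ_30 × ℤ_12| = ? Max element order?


|ℤ_30 × ℤ_12| = 30 × 12 = 360
Max element order = lcm(30,12) = 60
Cyclic? No (gcd=6)

|ℤ_30×ℤ_12| = 360, max element order = 60


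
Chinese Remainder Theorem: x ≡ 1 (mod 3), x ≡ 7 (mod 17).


m₁ = 3, m₂ = 17, gcd = 1, so CRT applies. M = m₁·m₂ = 51
Let M₁ = M/m₁ = 17, M₂ = M/m₂ = 3
Find y₁ ≡ M₁⁻¹ (mod m₁): 17⁻¹ ≡ 2 (mod 3)
Find y₂ ≡ M₂⁻¹ (mod m₂): 3⁻¹ ≡ 6 (mod 17)
x = a₁·M₁·y₁ + a₂·M₂·y₂ = 1·17·2 + 7·3·6 = 160
Reduce mod 51: x ≡ 7
Check: 7 mod 3 = 1 ✓, 7 mod 17 = 7 ✓

x ≡ 7 (mod 51)


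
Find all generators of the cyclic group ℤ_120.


g generates ℤ_n iff gcd(g,n) = 1
Prime factors of 120: 2, 3, 5
Generators are g ∈ {1,...,119} not divisible by any of these primes.
Generators: {1, 7, 11, 13, 17, 19, 23, 29, 31, 37, 41, 43, 47, 49, 53, 59, 61, 67, 71, 73, 77, 79, 83, 89, 91, 97, 101, 103, 107, 109, 113, 119}
Number of generators = φ(120) = 32

Generators of ℤ_120 = {1, 7, 11, 13, 17, 19, 23, 29, 31, 37, 41, 43, 47, 49, 53, 59, 61, 67, 71, 73, 77, 79, 83, 89, 91, 97, 101, 103, 107, 109, 113, 119}


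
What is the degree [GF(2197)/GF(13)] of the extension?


GF(2197) = GF(13^3), so the extension degree is 3

[GF(2197)/GF(13)] = 3


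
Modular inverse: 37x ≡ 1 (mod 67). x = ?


Use the extended Euclidean algorithm to write 1 = 37·s + 67·t; then s mod 67 is the inverse.
Euclidean algorithm:
  37 = 0·67 + 37
  67 = 1·37 + 30
  37 = 1·30 + 7
  30 = 4·7 + 2
  7 = 3·2 + 1
  2 = 2·1 + 0
gcd(37,67) = 1
Back-substitution gives: 37·(29) + 67·(-16) = 1
So 37⁻¹ ≡ 29 ≡ 29 (mod 67)
Check: 37 × 29 = 1073 ≡ 1 (mod 67) ✓

37⁻¹ ≡ 29 (mod 67)


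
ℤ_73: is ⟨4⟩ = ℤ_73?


g generates ℤ_n iff gcd(g, n) = 1
gcd(4, 73) = 1
Since gcd = 1, 4 is a generator.

Yes, 4 generates ℤ_73


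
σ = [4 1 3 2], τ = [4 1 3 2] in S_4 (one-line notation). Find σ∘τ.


σ∘τ: apply τ first, then σ
1 →τ 4 →σ 2
2 →τ 1 →σ 4
3 →τ 3 →σ 3
4 →τ 2 →σ 1

σ∘τ = [2 4 3 1]


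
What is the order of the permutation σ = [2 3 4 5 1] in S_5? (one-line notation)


Cycle decomposition: (1 2 3 4 5)
Cycle lengths: 5
Order = lcm(5) = 5

ord(σ) = 5


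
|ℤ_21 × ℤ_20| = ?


|A × B| = |A| · |B|
|ℤ_21 × ℤ_20| = 21 × 20 = 420

|ℤ_21 × ℤ_20| = 420


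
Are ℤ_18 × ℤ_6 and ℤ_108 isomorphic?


Comparing ℤ_18 × ℤ_6 and ℤ_108:
gcd(18,6) = 6 ≠ 1. Max element order in ℤ_18×ℤ_6 is lcm(18,6) = 18 < 108, so it has no element of order 108

No, ℤ_18 × ℤ_6 ≇ ℤ_108


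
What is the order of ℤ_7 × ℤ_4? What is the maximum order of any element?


|ℤ_7 × ℤ_4| = 7 × 4 = 28
Max element order = lcm(7,4) = 28
Cyclic? Yes (gcd=1)

|ℤ_7×ℤ_4| = 28, max element order = 28


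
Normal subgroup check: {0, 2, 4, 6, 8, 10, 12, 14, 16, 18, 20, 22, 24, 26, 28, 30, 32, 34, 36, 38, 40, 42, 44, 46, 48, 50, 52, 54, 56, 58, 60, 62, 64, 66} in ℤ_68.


H = {0, 2, 4, 6, 8, 10, 12, 14, 16, 18, 20, 22, 24, 26, 28, 30, 32, 34, 36, 38, 40, 42, 44, 46, 48, 50, 52, 54, 56, 58, 60, 62, 64, 66} in ℤ_68
ℤ_68 is abelian; every subgroup of an abelian group is normal

Yes, normal subgroup


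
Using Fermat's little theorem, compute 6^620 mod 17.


Fermat's little theorem: if p is prime and gcd(a,p)=1, then a^(p-1) ≡ 1 (mod p)
p = 17 is prime, gcd(6,17) = 1
Reduce exponent: 620 mod 16 = 12
So 6^620 ≡ 6^12 (mod 17)
6^12 mod 17 = 13

6^620 ≡ 13 (mod 17)


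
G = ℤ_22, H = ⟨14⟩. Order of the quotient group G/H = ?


|⟨14⟩| = n / gcd(14, 22) = 22 / 2 = 11
H is normal (ℤ_22 is abelian).
|G/H| = |G| / |H| = 22 / 11 = 2

|G/H| = 2


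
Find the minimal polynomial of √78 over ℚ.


√78 satisfies x² - 78 = 0, irreducible over ℚ since 78 is squarefree

Minimal polynomial: x² - 78


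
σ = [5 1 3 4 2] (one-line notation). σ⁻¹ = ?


To find σ⁻¹, swap domain and range:
σ(1) = 5 → σ⁻¹(5) = 1
σ(2) = 1 → σ⁻¹(1) = 2
σ(3) = 3 → σ⁻¹(3) = 3
σ(4) = 4 → σ⁻¹(4) = 4
σ(5) = 2 → σ⁻¹(2) = 5

σ⁻¹ = [2 5 3 4 1]


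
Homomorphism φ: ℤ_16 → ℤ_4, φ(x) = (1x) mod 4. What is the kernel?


Kernel = preimage of identity
ker(φ) = {x ∈ ℤ_16 : 1x ≡ 0 (mod 4)}. Since 4 | 16, φ is well-defined. The kernel is the cyclic subgroup ⟨4⟩ of ℤ_16 (order 4), i.e. {0, 4, 8, 12}

ker(φ) = {0, 4, 8, 12}


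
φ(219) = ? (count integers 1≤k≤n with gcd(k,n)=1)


Factor n: 219 = 3 × 73
φ(n) = n · ∏(1 - 1/p) over distinct primes p | n
φ(219) = 219 · (1 - 1/3) · (1 - 1/73) = 144

φ(219) = 144


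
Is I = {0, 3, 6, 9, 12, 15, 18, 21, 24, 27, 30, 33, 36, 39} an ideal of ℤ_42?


Check ideal conditions for I = {0, 3, 6, 9, 12, 15, 18, 21, 24, 27, 30, 33, 36, 39} in ℤ_42:
(1) I is an additive subgroup? Yes
(2) For r ∈ ℤ_42 and a ∈ I: r·a ∈ I? Yes

Yes, I is an ideal of ℤ_42


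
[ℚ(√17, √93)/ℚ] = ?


[ℚ(√17,√93):ℚ] = [ℚ(√17,√93):ℚ(√17)]·[ℚ(√17):ℚ] = 2·2 = 4

[ℚ(√17, √93)/ℚ] = 4


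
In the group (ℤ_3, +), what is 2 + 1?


Operation: addition mod 3
2 + 1 = (a + b) mod 3 with a = 2, b = 1

2 + 1 = 0


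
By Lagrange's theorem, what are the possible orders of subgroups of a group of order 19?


Lagrange's theorem: |H| divides |G|
|G| = 19
Divisors of 19: 1, 19

Possible subgroup orders: {1, 19}


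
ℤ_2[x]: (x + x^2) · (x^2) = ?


Expand and collect like terms; reduce coefficients mod 2:
x^0: 0·0 = 0 ≡ 0 (mod 2)
x^1: 0·0 + 1·0 = 0 ≡ 0 (mod 2)
x^2: 0·1 + 1·0 + 1·0 = 0 ≡ 0 (mod 2)
x^3: 1·1 + 1·0 = 1 ≡ 1 (mod 2)
x^4: 1·1 = 1 ≡ 1 (mod 2)
Result: x^3 + x^4

f · g = x^3 + x^4


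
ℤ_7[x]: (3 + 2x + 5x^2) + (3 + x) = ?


Add coefficients mod 7:
x^0: 3 + 3 = 6 (mod 7)
x^1: 2 + 1 = 3 (mod 7)
x^2: 5 + 0 = 5 (mod 7)
Result: 6 + 3x + 5x^2

f + g = 6 + 3x + 5x^2


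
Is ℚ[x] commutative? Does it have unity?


Polynomial ring over ℚ (an integral domain) is a commutative integral domain with unity 1
Commutative: Yes
Integral domain: Yes
Has unity: Yes

ℚ[x]: Commutative=Yes, Unity=Yes


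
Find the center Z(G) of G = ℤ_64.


Z(G) = {g ∈ G | gx = xg for all x ∈ G}
ℤ_64 is abelian, so Z(G) = G

Z(ℤ_64) = ℤ_64


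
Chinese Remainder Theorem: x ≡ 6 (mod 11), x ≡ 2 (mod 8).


m₁ = 11, m₂ = 8, gcd = 1, so CRT applies. M = m₁·m₂ = 88
Let M₁ = M/m₁ = 8, M₂ = M/m₂ = 11
Find y₁ ≡ M₁⁻¹ (mod m₁): 8⁻¹ ≡ 7 (mod 11)
Find y₂ ≡ M₂⁻¹ (mod m₂): 11⁻¹ ≡ 3 (mod 8)
x = a₁·M₁·y₁ + a₂·M₂·y₂ = 6·8·7 + 2·11·3 = 402
Reduce mod 88: x ≡ 50
Check: 50 mod 11 = 6 ✓, 50 mod 8 = 2 ✓

x ≡ 50 (mod 88)


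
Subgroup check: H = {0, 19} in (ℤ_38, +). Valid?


Subgroup test for H = {0, 19} in (ℤ_38, +):
(1) 0 ∈ H? Yes
(2) Closure: for all a,b ∈ H, (a+b) mod 38 ∈ H? Yes
(3) Inverses: for all a ∈ H, -a mod 38 ∈ H? Yes

Yes, H is a subgroup of ℤ_38


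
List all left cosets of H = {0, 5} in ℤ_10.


H = {0, 5}, |H| = 2
Number of cosets = |G|/|H| = 10/2 = 5
0 + H = {0, 5}
1 + H = {1, 6}
2 + H = {2, 7}
3 + H = {3, 8}
4 + H = {4, 9}

Cosets: 0+H={0,5}; 1+H={1,6}; 2+H={2,7}; 3+H={3,8}; 4+H={4,9}


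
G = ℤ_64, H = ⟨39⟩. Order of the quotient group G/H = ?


|⟨39⟩| = n / gcd(39, 64) = 64 / 1 = 64
H is normal (ℤ_64 is abelian).
|G/H| = |G| / |H| = 64 / 64 = 1

|G/H| = 1


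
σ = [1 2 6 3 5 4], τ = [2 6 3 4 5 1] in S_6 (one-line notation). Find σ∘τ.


σ∘τ: apply τ first, then σ
1 →τ 2 →σ 2
2 →τ 6 →σ 4
3 →τ 3 →σ 6
4 →τ 4 →σ 3
5 →τ 5 →σ 5
6 →τ 1 →σ 1

σ∘τ = [2 4 6 3 5 1]


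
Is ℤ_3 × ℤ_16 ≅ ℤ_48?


Comparing ℤ_3 × ℤ_16 and ℤ_48:
gcd(3,16) = 1, so ℤ_3 × ℤ_16 ≅ ℤ_48 (CRT)

Yes, ℤ_3 × ℤ_16 ≅ ℤ_48


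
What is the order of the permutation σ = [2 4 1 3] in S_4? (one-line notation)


Cycle decomposition: (1 2 4 3)
Cycle lengths: 4
Order = lcm(4) = 4

ord(σ) = 4


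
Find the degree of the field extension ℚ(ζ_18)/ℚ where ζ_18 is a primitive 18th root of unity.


[ℚ(ζ_n):ℚ] = deg Φ_n(x) = φ(n). Here φ(18) = 6

[ℚ(ζ_18)/ℚ where ζ_18 is a primitive 18th root of unity] = 6


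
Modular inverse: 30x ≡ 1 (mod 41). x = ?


Use the extended Euclidean algorithm to write 1 = 30·s + 41·t; then s mod 41 is the inverse.
Euclidean algorithm:
  30 = 0·41 + 30
  41 = 1·30 + 11
  30 = 2·11 + 8
  11 = 1·8 + 3
  8 = 2·3 + 2
  3 = 1·2 + 1
  2 = 2·1 + 0
gcd(30,41) = 1
Back-substitution gives: 30·(-15) + 41·(11) = 1
So 30⁻¹ ≡ -15 ≡ 26 (mod 41)
Check: 30 × 26 = 780 ≡ 1 (mod 41) ✓

30⁻¹ ≡ 26 (mod 41)


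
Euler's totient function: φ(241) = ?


Factor n: 241 = 241
φ(n) = n · ∏(1 - 1/p) over distinct primes p | n
φ(241) = 241 · (1 - 1/241) = 240

φ(241) = 240


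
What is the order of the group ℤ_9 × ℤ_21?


|A × B| = |A| · |B|
|ℤ_9 × ℤ_21| = 9 × 21 = 189

|ℤ_9 × ℤ_21| = 189


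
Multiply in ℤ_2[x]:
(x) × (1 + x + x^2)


Expand and collect like terms; reduce coefficients mod 2:
x^0: 0·1 = 0 ≡ 0 (mod 2)
x^1: 0·1 + 1·1 = 1 ≡ 1 (mod 2)
x^2: 0·1 + 1·1 = 1 ≡ 1 (mod 2)
x^3: 1·1 = 1 ≡ 1 (mod 2)
Result: x + x^2 + x^3

f · g = x + x^2 + x^3


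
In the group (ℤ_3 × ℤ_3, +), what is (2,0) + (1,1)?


Operation: componentwise addition mod (3, 3)
(2,0) + (1,1) = ((a₁+b₁) mod 3, (a₂+b₂) mod 3) with a = (2,0), b = (1,1)

(2,0) + (1,1) = (0,1)


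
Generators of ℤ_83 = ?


g generates ℤ_n iff gcd(g,n) = 1
Prime factors of 83: 83
Generators are g ∈ {1,...,82} not divisible by any of these primes.
Generators: {1, 2, 3, 4, 5, 6, 7, 8, 9, 10, 11, 12, 13, 14, 15, 16, 17, 18, 19, 20, 21, 22, 23, 24, 25, 26, 27, 28, 29, 30, 31, 32, 33, 34, 35, 36, 37, 38, 39, 40, 41, 42, 43, 44, 45, 46, 47, 48, 49, 50, 51, 52, 53, 54, 55, 56, 57, 58, 59, 60, 61, 62, 63, 64, 65, 66, 67, 68, 69, 70, 71, 72, 73, 74, 75, 76, 77, 78, 79, 80, 81, 82}
Number of generators = φ(83) = 82

Generators of ℤ_83 = {1, 2, 3, 4, 5, 6, 7, 8, 9, 10, 11, 12, 13, 14, 15, 16, 17, 18, 19, 20, 21, 22, 23, 24, 25, 26, 27, 28, 29, 30, 31, 32, 33, 34, 35, 36, 37, 38, 39, 40, 41, 42, 43, 44, 45, 46, 47, 48, 49, 50, 51, 52, 53, 54, 55, 56, 57, 58, 59, 60, 61, 62, 63, 64, 65, 66, 67, 68, 69, 70, 71, 72, 73, 74, 75, 76, 77, 78, 79, 80, 81, 82}


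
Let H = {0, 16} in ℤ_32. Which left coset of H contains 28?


28 + H = {28 + h (mod 32) : h ∈ H}
28+0=28, 28+16=12
28 + H = {12, 28} = 12 + H

28 + H = {12, 28}


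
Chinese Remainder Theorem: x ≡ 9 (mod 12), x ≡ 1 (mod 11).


m₁ = 12, m₂ = 11, gcd = 1, so CRT applies. M = m₁·m₂ = 132
Let M₁ = M/m₁ = 11, M₂ = M/m₂ = 12
Find y₁ ≡ M₁⁻¹ (mod m₁): 11⁻¹ ≡ 11 (mod 12)
Find y₂ ≡ M₂⁻¹ (mod m₂): 12⁻¹ ≡ 1 (mod 11)
x = a₁·M₁·y₁ + a₂·M₂·y₂ = 9·11·11 + 1·12·1 = 1101
Reduce mod 132: x ≡ 45
Check: 45 mod 12 = 9 ✓, 45 mod 11 = 1 ✓

x ≡ 45 (mod 132)


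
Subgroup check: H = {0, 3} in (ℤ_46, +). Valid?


Subgroup test for H = {0, 3} in (ℤ_46, +):
(1) 0 ∈ H? Yes
(2) Closure: for all a,b ∈ H, (a+b) mod 46 ∈ H? No  [counterexample: 3 + 3 = 6 ∉ H]
(3) Inverses: for all a ∈ H, -a mod 46 ∈ H? No

No, H is not a subgroup of ℤ_46


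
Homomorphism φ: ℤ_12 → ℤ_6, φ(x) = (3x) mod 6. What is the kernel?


Kernel = preimage of identity
ker(φ) = {x ∈ ℤ_12 : 3x ≡ 0 (mod 6)}. Since 6 | 12, φ is well-defined. The kernel is the cyclic subgroup ⟨2⟩ of ℤ_12 (order 6), i.e. {0, 2, 4, 6, 8, 10}

ker(φ) = {0, 2, 4, 6, 8, 10}


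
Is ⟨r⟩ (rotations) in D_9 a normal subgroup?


H = ⟨r⟩ (rotations) in D_9
The rotation subgroup ⟨r⟩ has index 2 in D_9, so it is normal

Yes, normal subgroup


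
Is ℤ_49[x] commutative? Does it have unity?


ℤ_49 has zero divisors (7·7 ≡ 0), and these lift to constant zero divisors in ℤ_49[x]; so not an integral domain
Commutative: Yes
Integral domain: No
Has unity: Yes

ℤ_49[x]: Commutative=Yes, Unity=Yes


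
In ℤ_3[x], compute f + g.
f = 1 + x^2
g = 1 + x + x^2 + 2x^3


Add coefficients mod 3:
x^0: 1 + 1 = 2 (mod 3)
x^1: 0 + 1 = 1 (mod 3)
x^2: 1 + 1 = 2 (mod 3)
x^3: 0 + 2 = 2 (mod 3)
Result: 2 + x + 2x^2 + 2x^3

f + g = 2 + x + 2x^2 + 2x^3


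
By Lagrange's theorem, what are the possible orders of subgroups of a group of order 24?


Lagrange's theorem: |H| divides |G|
|G| = 24
Divisors of 24: 1, 2, 3, 4, 6, 8, 12, 24

Possible subgroup orders: {1, 2, 3, 4, 6, 8, 12, 24}


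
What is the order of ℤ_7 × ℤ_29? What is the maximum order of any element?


|ℤ_7 × ℤ_29| = 7 × 29 = 203
Max element order = lcm(7,29) = 203
Cyclic? Yes (gcd=1)

|ℤ_7×ℤ_29| = 203, max element order = 203


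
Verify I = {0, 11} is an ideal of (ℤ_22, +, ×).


Check ideal conditions for I = {0, 11} in ℤ_22:
(1) I is an additive subgroup? Yes
(2) For r ∈ ℤ_22 and a ∈ I: r·a ∈ I? Yes

Yes, I is an ideal of ℤ_22


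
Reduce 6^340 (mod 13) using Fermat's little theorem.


Fermat's little theorem: if p is prime and gcd(a,p)=1, then a^(p-1) ≡ 1 (mod p)
p = 13 is prime, gcd(6,13) = 1
Reduce exponent: 340 mod 12 = 4
So 6^340 ≡ 6^4 (mod 13)
6^4 mod 13 = 9

6^340 ≡ 9 (mod 13)


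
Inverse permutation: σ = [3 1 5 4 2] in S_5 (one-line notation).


To find σ⁻¹, swap domain and range:
σ(1) = 3 → σ⁻¹(3) = 1
σ(2) = 1 → σ⁻¹(1) = 2
σ(3) = 5 → σ⁻¹(5) = 3
σ(4) = 4 → σ⁻¹(4) = 4
σ(5) = 2 → σ⁻¹(2) = 5

σ⁻¹ = [2 5 1 4 3]


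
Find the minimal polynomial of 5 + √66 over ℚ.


Let α = 5 + √66. Then α - 5 = √66, so (α - 5)² = 66, giving α² - 10α - 41 = 0. Degree 2 and α ∉ ℚ, so this is the minimal polynomial.

Minimal polynomial: x² - 10x - 41


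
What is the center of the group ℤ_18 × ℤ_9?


Z(G) = {g ∈ G | gx = xg for all x ∈ G}
Direct product of abelian groups is abelian, so Z(G) = G

Z(ℤ_18 × ℤ_9) = ℤ_18 × ℤ_9


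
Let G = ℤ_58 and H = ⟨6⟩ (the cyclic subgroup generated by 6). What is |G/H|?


|⟨6⟩| = n / gcd(6, 58) = 58 / 2 = 29
H is normal (ℤ_58 is abelian).
|G/H| = |G| / |H| = 58 / 29 = 2

|G/H| = 2


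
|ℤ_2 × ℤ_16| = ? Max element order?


|ℤ_2 × ℤ_16| = 2 × 16 = 32
Max element order = lcm(2,16) = 16
Cyclic? No (gcd=2)

|ℤ_2×ℤ_16| = 32, max element order = 16


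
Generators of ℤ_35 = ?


g generates ℤ_n iff gcd(g,n) = 1
Prime factors of 35: 5, 7
Generators are g ∈ {1,...,34} not divisible by any of these primes.
Generators: {1, 2, 3, 4, 6, 8, 9, 11, 12, 13, 16, 17, 18, 19, 22, 23, 24, 26, 27, 29, 31, 32, 33, 34}
Number of generators = φ(35) = 24

Generators of ℤ_35 = {1, 2, 3, 4, 6, 8, 9, 11, 12, 13, 16, 17, 18, 19, 22, 23, 24, 26, 27, 29, 31, 32, 33, 34}


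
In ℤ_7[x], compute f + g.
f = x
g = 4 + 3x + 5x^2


Add coefficients mod 7:
x^0: 0 + 4 = 4 (mod 7)
x^1: 1 + 3 = 4 (mod 7)
x^2: 0 + 5 = 5 (mod 7)
Result: 4 + 4x + 5x^2

f + g = 4 + 4x + 5x^2


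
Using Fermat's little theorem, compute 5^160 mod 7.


Fermat's little theorem: if p is prime and gcd(a,p)=1, then a^(p-1) ≡ 1 (mod p)
p = 7 is prime, gcd(5,7) = 1
Reduce exponent: 160 mod 6 = 4
So 5^160 ≡ 5^4 (mod 7)
5^4 mod 7 = 2

5^160 ≡ 2 (mod 7)


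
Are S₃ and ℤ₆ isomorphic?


Comparing S₃ and ℤ₆:
S₃ is non-abelian, ℤ₆ is abelian

No, S₃ ≇ ℤ₆


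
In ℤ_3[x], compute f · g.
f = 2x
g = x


Expand and collect like terms; reduce coefficients mod 3:
x^0: 0·0 = 0 ≡ 0 (mod 3)
x^1: 0·1 + 2·0 = 0 ≡ 0 (mod 3)
x^2: 2·1 = 2 ≡ 2 (mod 3)
Result: 2x^2

f · g = 2x^2


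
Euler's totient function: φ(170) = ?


Factor n: 170 = 2 × 5 × 17
φ(n) = n · ∏(1 - 1/p) over distinct primes p | n
φ(170) = 170 · (1 - 1/2) · (1 - 1/5) · (1 - 1/17) = 64

φ(170) = 64


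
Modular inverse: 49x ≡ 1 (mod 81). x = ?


Use the extended Euclidean algorithm to write 1 = 49·s + 81·t; then s mod 81 is the inverse.
Euclidean algorithm:
  49 = 0·81 + 49
  81 = 1·49 + 32
  49 = 1·32 + 17
  32 = 1·17 + 15
  17 = 1·15 + 2
  15 = 7·2 + 1
  2 = 2·1 + 0
gcd(49,81) = 1
Back-substitution gives: 49·(-38) + 81·(23) = 1
So 49⁻¹ ≡ -38 ≡ 43 (mod 81)
Check: 49 × 43 = 2107 ≡ 1 (mod 81) ✓

49⁻¹ ≡ 43 (mod 81)


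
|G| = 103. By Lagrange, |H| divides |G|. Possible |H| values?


Lagrange's theorem: |H| divides |G|
|G| = 103
Divisors of 103: 1, 103

Possible subgroup orders: {1, 103}


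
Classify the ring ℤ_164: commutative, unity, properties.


ℤ_164 is a commutative ring with unity 1; 164 = 2×82 is composite, so 2·82 ≡ 0 gives zero divisors (not an integral domain)
Commutative: Yes
Integral domain: No
Has unity: Yes

ℤ_164: Commutative=Yes, Unity=Yes


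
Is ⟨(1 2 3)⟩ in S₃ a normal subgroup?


H = ⟨(1 2 3)⟩ in S₃
⟨(1 2 3)⟩ has order 3 and index 2 in S₃; index-2 subgroups are normal

Yes, normal subgroup


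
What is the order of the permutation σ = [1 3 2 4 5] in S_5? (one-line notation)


Cycle decomposition: (2 3)
Cycle lengths: 2
Order = lcm(2) = 2

ord(σ) = 2


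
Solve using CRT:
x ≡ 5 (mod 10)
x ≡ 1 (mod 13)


m₁ = 10, m₂ = 13, gcd = 1, so CRT applies. M = m₁·m₂ = 130
Let M₁ = M/m₁ = 13, M₂ = M/m₂ = 10
Find y₁ ≡ M₁⁻¹ (mod m₁): 13⁻¹ ≡ 7 (mod 10)
Find y₂ ≡ M₂⁻¹ (mod m₂): 10⁻¹ ≡ 4 (mod 13)
x = a₁·M₁·y₁ + a₂·M₂·y₂ = 5·13·7 + 1·10·4 = 495
Reduce mod 130: x ≡ 105
Check: 105 mod 10 = 5 ✓, 105 mod 13 = 1 ✓

x ≡ 105 (mod 130)


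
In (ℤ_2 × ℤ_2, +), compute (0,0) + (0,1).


Operation: componentwise addition mod (2, 2)
(0,0) + (0,1) = ((a₁+b₁) mod 2, (a₂+b₂) mod 2) with a = (0,0), b = (0,1)

(0,0) + (0,1) = (0,1)


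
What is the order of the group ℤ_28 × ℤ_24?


|A × B| = |A| · |B|
|ℤ_28 × ℤ_24| = 28 × 24 = 672

|ℤ_28 × ℤ_24| = 672


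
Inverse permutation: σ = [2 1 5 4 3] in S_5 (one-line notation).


To find σ⁻¹, swap domain and range:
σ(1) = 2 → σ⁻¹(2) = 1
σ(2) = 1 → σ⁻¹(1) = 2
σ(3) = 5 → σ⁻¹(5) = 3
σ(4) = 4 → σ⁻¹(4) = 4
σ(5) = 3 → σ⁻¹(3) = 5

σ⁻¹ = [2 1 5 4 3]


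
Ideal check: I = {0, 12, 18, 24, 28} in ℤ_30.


Check ideal conditions for I = {0, 12, 18, 24, 28} in ℤ_30:
(1) I is an additive subgroup? No
(2) For r ∈ ℤ_30 and a ∈ I: r·a ∈ I? No  [counterexample: r=2, a=18, r·a mod 30 = 6 ∉ I]

No, I is not an ideal of ℤ_30


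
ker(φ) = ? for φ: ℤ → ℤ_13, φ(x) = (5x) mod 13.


Kernel = preimage of identity
ker(φ) = {x ∈ ℤ : 5x ≡ 0 (mod 13)}. gcd(5,13) = 1, so 5x ≡ 0 (mod 13) ⟺ x ≡ 0 (mod 13/1 = 13). Hence ker(φ) = 13ℤ

ker(φ) = 13ℤ


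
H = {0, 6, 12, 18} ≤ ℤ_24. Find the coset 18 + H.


18 + H = {18 + h (mod 24) : h ∈ H}
18+0=18, 18+6=0, 18+12=6, 18+18=12
18 + H = {0, 6, 12, 18} = 0 + H

18 + H = {0, 6, 12, 18}


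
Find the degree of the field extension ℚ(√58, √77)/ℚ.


[ℚ(√58,√77):ℚ] = [ℚ(√58,√77):ℚ(√58)]·[ℚ(√58):ℚ] = 2·2 = 4

[ℚ(√58, √77)/ℚ] = 4


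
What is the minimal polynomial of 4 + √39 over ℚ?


Let α = 4 + √39. Then α - 4 = √39, so (α - 4)² = 39, giving α² - 8α - 23 = 0. Degree 2 and α ∉ ℚ, so this is the minimal polynomial.

Minimal polynomial: x² - 8x - 23


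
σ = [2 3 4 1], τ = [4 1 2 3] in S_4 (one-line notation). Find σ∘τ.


σ∘τ: apply τ first, then σ
1 →τ 4 →σ 1
2 →τ 1 →σ 2
3 →τ 2 →σ 3
4 →τ 3 →σ 4

σ∘τ = [1 2 3 4]


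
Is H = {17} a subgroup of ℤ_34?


Subgroup test for H = {17} in (ℤ_34, +):
(1) 0 ∈ H? No
(2) Closure: for all a,b ∈ H, (a+b) mod 34 ∈ H? No  [counterexample: 17 + 17 = 0 ∉ H]
(3) Inverses: for all a ∈ H, -a mod 34 ∈ H? Yes

No, H is not a subgroup of ℤ_34


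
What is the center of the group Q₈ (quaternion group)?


Z(G) = {g ∈ G | gx = xg for all x ∈ G}
In Q₈ = {±1, ±i, ±j, ±k}, only ±1 commute with every element

Z(Q₈ (quaternion group)) = {1, -1}


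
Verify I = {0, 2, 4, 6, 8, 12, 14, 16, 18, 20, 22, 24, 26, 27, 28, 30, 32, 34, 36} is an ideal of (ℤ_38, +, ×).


Check ideal conditions for I = {0, 2, 4, 6, 8, 12, 14, 16, 18, 20, 22, 24, 26, 27, 28, 30, 32, 34, 36} in ℤ_38:
(1) I is an additive subgroup? No
(2) For r ∈ ℤ_38 and a ∈ I: r·a ∈ I? No  [counterexample: r=2, a=24, r·a mod 38 = 10 ∉ I]

No, I is not an ideal of ℤ_38


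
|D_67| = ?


|D_n| = 2n (n rotations and n reflections)
|D_67| = 2×67 = 134

|D_67| = 134


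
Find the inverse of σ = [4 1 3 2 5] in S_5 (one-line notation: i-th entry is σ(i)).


To find σ⁻¹, swap domain and range:
σ(1) = 4 → σ⁻¹(4) = 1
σ(2) = 1 → σ⁻¹(1) = 2
σ(3) = 3 → σ⁻¹(3) = 3
σ(4) = 2 → σ⁻¹(2) = 4
σ(5) = 5 → σ⁻¹(5) = 5

σ⁻¹ = [2 4 3 1 5]


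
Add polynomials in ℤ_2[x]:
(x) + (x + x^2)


Add coefficients mod 2:
x^0: 0 + 0 = 0 (mod 2)
x^1: 1 + 1 = 0 (mod 2)
x^2: 0 + 1 = 1 (mod 2)
Result: x^2

f + g = x^2


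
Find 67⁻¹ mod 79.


Use the extended Euclidean algorithm to write 1 = 67·s + 79·t; then s mod 79 is the inverse.
Euclidean algorithm:
  67 = 0·79 + 67
  79 = 1·67 + 12
  67 = 5·12 + 7
  12 = 1·7 + 5
  7 = 1·5 + 2
  5 = 2·2 + 1
  2 = 2·1 + 0
gcd(67,79) = 1
Back-substitution gives: 67·(-33) + 79·(28) = 1
So 67⁻¹ ≡ -33 ≡ 46 (mod 79)
Check: 67 × 46 = 3082 ≡ 1 (mod 79) ✓

67⁻¹ ≡ 46 (mod 79)


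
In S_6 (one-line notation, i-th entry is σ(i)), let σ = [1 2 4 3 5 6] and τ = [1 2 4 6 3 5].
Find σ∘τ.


σ∘τ: apply τ first, then σ
1 →τ 1 →σ 1
2 →τ 2 →σ 2
3 →τ 4 →σ 3
4 →τ 6 →σ 6
5 →τ 3 →σ 4
6 →τ 5 →σ 5

σ∘τ = [1 2 3 6 4 5]


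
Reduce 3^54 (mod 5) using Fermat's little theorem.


Fermat's little theorem: if p is prime and gcd(a,p)=1, then a^(p-1) ≡ 1 (mod p)
p = 5 is prime, gcd(3,5) = 1
Reduce exponent: 54 mod 4 = 2
So 3^54 ≡ 3^2 (mod 5)
3^2 mod 5 = 4

3^54 ≡ 4 (mod 5)


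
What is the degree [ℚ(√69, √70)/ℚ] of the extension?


[ℚ(√69,√70):ℚ] = [ℚ(√69,√70):ℚ(√69)]·[ℚ(√69):ℚ] = 2·2 = 4

[ℚ(√69, √70)/ℚ] = 4


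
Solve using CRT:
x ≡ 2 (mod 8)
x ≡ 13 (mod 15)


m₁ = 8, m₂ = 15, gcd = 1, so CRT applies. M = m₁·m₂ = 120
Let M₁ = M/m₁ = 15, M₂ = M/m₂ = 8
Find y₁ ≡ M₁⁻¹ (mod m₁): 15⁻¹ ≡ 7 (mod 8)
Find y₂ ≡ M₂⁻¹ (mod m₂): 8⁻¹ ≡ 2 (mod 15)
x = a₁·M₁·y₁ + a₂·M₂·y₂ = 2·15·7 + 13·8·2 = 418
Reduce mod 120: x ≡ 58
Check: 58 mod 8 = 2 ✓, 58 mod 15 = 13 ✓

x ≡ 58 (mod 120)


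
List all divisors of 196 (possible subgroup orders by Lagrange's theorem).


Lagrange's theorem: |H| divides |G|
|G| = 196
Divisors of 196: 1, 2, 4, 7, 14, 28, 49, 98, 196

Possible subgroup orders: {1, 2, 4, 7, 14, 28, 49, 98, 196}


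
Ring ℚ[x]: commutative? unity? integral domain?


Polynomial ring over ℚ (an integral domain) is a commutative integral domain with unity 1
Commutative: Yes
Integral domain: Yes
Has unity: Yes

ℚ[x]: Commutative=Yes, Unity=Yes


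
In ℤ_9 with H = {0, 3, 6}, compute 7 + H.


7 + H = {7 + h (mod 9) : h ∈ H}
7+0=7, 7+3=1, 7+6=4
7 + H = {1, 4, 7} = 1 + H

7 + H = {1, 4, 7}


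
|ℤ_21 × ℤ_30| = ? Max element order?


|ℤ_21 × ℤ_30| = 21 × 30 = 630
Max element order = lcm(21,30) = 210
Cyclic? No (gcd=3)

|ℤ_21×ℤ_30| = 630, max element order = 210


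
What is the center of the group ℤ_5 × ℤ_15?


Z(G) = {g ∈ G | gx = xg for all x ∈ G}
Direct product of abelian groups is abelian, so Z(G) = G

Z(ℤ_5 × ℤ_15) = ℤ_5 × ℤ_15


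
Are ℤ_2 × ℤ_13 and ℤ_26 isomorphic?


Comparing ℤ_2 × ℤ_13 and ℤ_26:
gcd(2,13) = 1, so ℤ_2 × ℤ_13 ≅ ℤ_26 (CRT)

Yes, ℤ_2 × ℤ_13 ≅ ℤ_26


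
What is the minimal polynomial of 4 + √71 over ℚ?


Let α = 4 + √71. Then α - 4 = √71, so (α - 4)² = 71, giving α² - 8α - 55 = 0. Degree 2 and α ∉ ℚ, so this is the minimal polynomial.

Minimal polynomial: x² - 8x - 55


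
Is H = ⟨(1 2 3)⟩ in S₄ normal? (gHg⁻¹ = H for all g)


H = ⟨(1 2 3)⟩ in S₄
(1 4)(1 2 3)(1 4)⁻¹ = (4 2 3) ∉ ⟨(1 2 3)⟩

No, not a normal subgroup


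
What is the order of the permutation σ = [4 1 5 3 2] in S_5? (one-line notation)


Cycle decomposition: (1 4 3 5 2)
Cycle lengths: 5
Order = lcm(5) = 5

ord(σ) = 5


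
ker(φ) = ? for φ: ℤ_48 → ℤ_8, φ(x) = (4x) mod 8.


Kernel = preimage of identity
ker(φ) = {x ∈ ℤ_48 : 4x ≡ 0 (mod 8)}. Since 8 | 48, φ is well-defined. The kernel is the cyclic subgroup ⟨2⟩ of ℤ_48 (order 24), i.e. {0, 2, 4, 6, 8, 10, 12, 14, 16, 18, 20, 22, 24, 26, 28, 30, 32, 34, 36, 38, 40, 42, 44, 46}

ker(φ) = {0, 2, 4, 6, 8, 10, 12, 14, 16, 18, 20, 22, 24, 26, 28, 30, 32, 34, 36, 38, 40, 42, 44, 46}


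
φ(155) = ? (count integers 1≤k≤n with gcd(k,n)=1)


Factor n: 155 = 5 × 31
φ(n) = n · ∏(1 - 1/p) over distinct primes p | n
φ(155) = 155 · (1 - 1/5) · (1 - 1/31) = 120

φ(155) = 120


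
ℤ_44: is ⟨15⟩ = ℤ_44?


g generates ℤ_n iff gcd(g, n) = 1
gcd(15, 44) = 1
Since gcd = 1, 15 is a generator.

Yes, 15 generates ℤ_44


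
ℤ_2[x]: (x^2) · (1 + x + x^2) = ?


Expand and collect like terms; reduce coefficients mod 2:
x^0: 0·1 = 0 ≡ 0 (mod 2)
x^1: 0·1 + 0·1 = 0 ≡ 0 (mod 2)
x^2: 0·1 + 0·1 + 1·1 = 1 ≡ 1 (mod 2)
x^3: 0·1 + 1·1 = 1 ≡ 1 (mod 2)
x^4: 1·1 = 1 ≡ 1 (mod 2)
Result: x^2 + x^3 + x^4

f · g = x^2 + x^3 + x^4


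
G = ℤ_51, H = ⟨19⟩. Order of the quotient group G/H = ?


|⟨19⟩| = n / gcd(19, 51) = 51 / 1 = 51
H is normal (ℤ_51 is abelian).
|G/H| = |G| / |H| = 51 / 51 = 1

|G/H| = 1


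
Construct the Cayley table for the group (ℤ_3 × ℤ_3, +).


Elements: {(0,0), (0,1), (0,2), (1,0), (1,1), (1,2), (2,0), (2,1), (2,2)}
Operation: componentwise addition mod (3, 3)
Entry (a, b) = ((a₁+b₁) mod 3, (a₂+b₂) mod 3)

Cayley table:
      | (0,0) | (0,1) | (0,2) | (1,0) | (1,1) | (1,2) | (2,0) | (2,1) | (2,2)
(0,0) | (0,0) | (0,1) | (0,2) | (1,0) | (1,1) | (1,2) | (2,0) | (2,1) | (2,2)
(0,1) | (0,1) | (0,2) | (0,0) | (1,1) | (1,2) | (1,0) | (2,1) | (2,2) | (2,0)
(0,2) | (0,2) | (0,0) | (0,1) | (1,2) | (1,0) | (1,1) | (2,2) | (2,0) | (2,1)
(1,0) | (1,0) | (1,1) | (1,2) | (2,0) | (2,1) | (2,2) | (0,0) | (0,1) | (0,2)
(1,1) | (1,1) | (1,2) | (1,0) | (2,1) | (2,2) | (2,0) | (0,1) | (0,2) | (0,0)
(1,2) | (1,2) | (1,0) | (1,1) | (2,2) | (2,0) | (2,1) | (0,2) | (0,0) | (0,1)
(2,0) | (2,0) | (2,1) | (2,2) | (0,0) | (0,1) | (0,2) | (1,0) | (1,1) | (1,2)
(2,1) | (2,1) | (2,2) | (2,0) | (0,1) | (0,2) | (0,0) | (1,1) | (1,2) | (1,0)
(2,2) | (2,2) | (2,0) | (2,1) | (0,2) | (0,0) | (0,1) | (1,2) | (1,0) | (1,1)


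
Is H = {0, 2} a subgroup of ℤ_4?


Subgroup test for H = {0, 2} in (ℤ_4, +):
(1) 0 ∈ H? Yes
(2) Closure: for all a,b ∈ H, (a+b) mod 4 ∈ H? Yes
(3) Inverses: for all a ∈ H, -a mod 4 ∈ H? Yes

Yes, H is a subgroup of ℤ_4


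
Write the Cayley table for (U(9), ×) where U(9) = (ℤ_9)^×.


Elements: {1, 2, 4, 5, 7, 8}
Operation: multiplication mod 9
Entry (a, b) = (a × b) mod 9

Cayley table:
  | 1 | 2 | 4 | 5 | 7 | 8
1 | 1 | 2 | 4 | 5 | 7 | 8
2 | 2 | 4 | 8 | 1 | 5 | 7
4 | 4 | 8 | 7 | 2 | 1 | 5
5 | 5 | 1 | 2 | 7 | 8 | 4
7 | 7 | 5 | 1 | 8 | 4 | 2
8 | 8 | 7 | 5 | 4 | 2 | 1


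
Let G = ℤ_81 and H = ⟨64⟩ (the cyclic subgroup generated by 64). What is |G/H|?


|⟨64⟩| = n / gcd(64, 81) = 81 / 1 = 81
H is normal (ℤ_81 is abelian).
|G/H| = |G| / |H| = 81 / 81 = 1

|G/H| = 1


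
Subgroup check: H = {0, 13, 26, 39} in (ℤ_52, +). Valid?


Subgroup test for H = {0, 13, 26, 39} in (ℤ_52, +):
(1) 0 ∈ H? Yes
(2) Closure: for all a,b ∈ H, (a+b) mod 52 ∈ H? Yes
(3) Inverses: for all a ∈ H, -a mod 52 ∈ H? Yes

Yes, H is a subgroup of ℤ_52


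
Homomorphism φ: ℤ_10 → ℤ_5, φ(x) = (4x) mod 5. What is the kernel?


Kernel = preimage of identity
ker(φ) = {x ∈ ℤ_10 : 4x ≡ 0 (mod 5)}. Since 5 | 10, φ is well-defined. The kernel is the cyclic subgroup ⟨5⟩ of ℤ_10 (order 2), i.e. {0, 5}

ker(φ) = {0, 5}


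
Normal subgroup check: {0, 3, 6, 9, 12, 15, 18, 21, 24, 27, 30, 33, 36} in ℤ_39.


H = {0, 3, 6, 9, 12, 15, 18, 21, 24, 27, 30, 33, 36} in ℤ_39
ℤ_39 is abelian; every subgroup of an abelian group is normal

Yes, normal subgroup


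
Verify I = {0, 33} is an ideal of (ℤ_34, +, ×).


Check ideal conditions for I = {0, 33} in ℤ_34:
(1) I is an additive subgroup? No
(2) For r ∈ ℤ_34 and a ∈ I: r·a ∈ I? No  [counterexample: r=2, a=33, r·a mod 34 = 32 ∉ I]

No, I is not an ideal of ℤ_34


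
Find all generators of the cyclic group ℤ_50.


g generates ℤ_n iff gcd(g,n) = 1
Prime factors of 50: 2, 5
Generators are g ∈ {1,...,49} not divisible by any of these primes.
Generators: {1, 3, 7, 9, 11, 13, 17, 19, 21, 23, 27, 29, 31, 33, 37, 39, 41, 43, 47, 49}
Number of generators = φ(50) = 20

Generators of ℤ_50 = {1, 3, 7, 9, 11, 13, 17, 19, 21, 23, 27, 29, 31, 33, 37, 39, 41, 43, 47, 49}


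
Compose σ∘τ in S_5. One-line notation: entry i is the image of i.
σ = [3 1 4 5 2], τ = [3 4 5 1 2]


σ∘τ: apply τ first, then σ
1 →τ 3 →σ 4
2 →τ 4 →σ 5
3 →τ 5 →σ 2
4 →τ 1 →σ 3
5 →τ 2 →σ 1

σ∘τ = [4 5 2 3 1]


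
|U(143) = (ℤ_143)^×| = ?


U(n) is the group of units mod n; |U(n)| = φ(n)
|U(143)| = φ(143) = 120

|U(143) = (ℤ_143)^×| = 120


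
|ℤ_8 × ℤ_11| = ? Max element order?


|ℤ_8 × ℤ_11| = 8 × 11 = 88
Max element order = lcm(8,11) = 88
Cyclic? Yes (gcd=1)

|ℤ_8×ℤ_11| = 88, max element order = 88


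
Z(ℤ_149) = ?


Z(G) = {g ∈ G | gx = xg for all x ∈ G}
ℤ_149 is abelian, so Z(G) = G

Z(ℤ_149) = ℤ_149


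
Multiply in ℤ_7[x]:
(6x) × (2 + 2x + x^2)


Expand and collect like terms; reduce coefficients mod 7:
x^0: 0·2 = 0 ≡ 0 (mod 7)
x^1: 0·2 + 6·2 = 12 ≡ 5 (mod 7)
x^2: 0·1 + 6·2 = 12 ≡ 5 (mod 7)
x^3: 6·1 = 6 ≡ 6 (mod 7)
Result: 5x + 5x^2 + 6x^3

f · g = 5x + 5x^2 + 6x^3


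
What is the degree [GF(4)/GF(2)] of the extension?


GF(4) = GF(2^2), so the extension degree is 2

[GF(4)/GF(2)] = 2


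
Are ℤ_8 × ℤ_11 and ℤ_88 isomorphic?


Comparing ℤ_8 × ℤ_11 and ℤ_88:
gcd(8,11) = 1, so ℤ_8 × ℤ_11 ≅ ℤ_88 (CRT)

Yes, ℤ_8 × ℤ_11 ≅ ℤ_88


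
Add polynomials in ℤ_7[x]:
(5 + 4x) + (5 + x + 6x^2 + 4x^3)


Add coefficients mod 7:
x^0: 5 + 5 = 3 (mod 7)
x^1: 4 + 1 = 5 (mod 7)
x^2: 0 + 6 = 6 (mod 7)
x^3: 0 + 4 = 4 (mod 7)
Result: 3 + 5x + 6x^2 + 4x^3

f + g = 3 + 5x + 6x^2 + 4x^3


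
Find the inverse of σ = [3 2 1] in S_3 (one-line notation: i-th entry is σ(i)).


To find σ⁻¹, swap domain and range:
σ(1) = 3 → σ⁻¹(3) = 1
σ(2) = 2 → σ⁻¹(2) = 2
σ(3) = 1 → σ⁻¹(1) = 3

σ⁻¹ = [3 2 1]


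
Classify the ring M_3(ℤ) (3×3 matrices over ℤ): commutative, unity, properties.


Matrix multiplication is non-commutative for n ≥ 2; the identity matrix I is the unity; singular matrices give zero divisors, so not an integral domain
Commutative: No
Integral domain: No
Has unity: Yes

M_3(ℤ) (3×3 matrices over ℤ): Commutative=No, Unity=Yes


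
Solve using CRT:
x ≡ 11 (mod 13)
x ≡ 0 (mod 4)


m₁ = 13, m₂ = 4, gcd = 1, so CRT applies. M = m₁·m₂ = 52
Let M₁ = M/m₁ = 4, M₂ = M/m₂ = 13
Find y₁ ≡ M₁⁻¹ (mod m₁): 4⁻¹ ≡ 10 (mod 13)
Find y₂ ≡ M₂⁻¹ (mod m₂): 13⁻¹ ≡ 1 (mod 4)
x = a₁·M₁·y₁ + a₂·M₂·y₂ = 11·4·10 + 0·13·1 = 440
Reduce mod 52: x ≡ 24
Check: 24 mod 13 = 11 ✓, 24 mod 4 = 0 ✓

x ≡ 24 (mod 52)


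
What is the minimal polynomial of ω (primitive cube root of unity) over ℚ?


ω satisfies x² + x + 1 = 0 (the cyclotomic polynomial Φ₃)

Minimal polynomial: x² + x + 1


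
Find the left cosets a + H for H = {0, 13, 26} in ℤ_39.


H = {0, 13, 26}, |H| = 3
Number of cosets = |G|/|H| = 39/3 = 13
0 + H = {0, 13, 26}
1 + H = {1, 14, 27}
2 + H = {2, 15, 28}
3 + H = {3, 16, 29}
4 + H = {4, 17, 30}
5 + H = {5, 18, 31}
6 + H = {6, 19, 32}
7 + H = {7, 20, 33}
8 + H = {8, 21, 34}
9 + H = {9, 22, 35}
10 + H = {10, 23, 36}
11 + H = {11, 24, 37}
12 + H = {12, 25, 38}

Cosets: 0+H={0,13,26}; 1+H={1,14,27}; 2+H={2,15,28}; 3+H={3,16,29}; 4+H={4,17,30}; 5+H={5,18,31}; 6+H={6,19,32}; 7+H={7,20,33}; 8+H={8,21,34}; 9+H={9,22,35}; 10+H={10,23,36}; 11+H={11,24,37}; 12+H={12,25,38}


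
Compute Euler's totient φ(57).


Factor n: 57 = 3 × 19
φ(n) = n · ∏(1 - 1/p) over distinct primes p | n
φ(57) = 57 · (1 - 1/3) · (1 - 1/19) = 36

φ(57) = 36


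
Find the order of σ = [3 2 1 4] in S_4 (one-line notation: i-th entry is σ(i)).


Cycle decomposition: (1 3)
Cycle lengths: 2
Order = lcm(2) = 2

ord(σ) = 2


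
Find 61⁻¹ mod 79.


Use the extended Euclidean algorithm to write 1 = 61·s + 79·t; then s mod 79 is the inverse.
Euclidean algorithm:
  61 = 0·79 + 61
  79 = 1·61 + 18
  61 = 3·18 + 7
  18 = 2·7 + 4
  7 = 1·4 + 3
  4 = 1·3 + 1
  3 = 3·1 + 0
gcd(61,79) = 1
Back-substitution gives: 61·(-22) + 79·(17) = 1
So 61⁻¹ ≡ -22 ≡ 57 (mod 79)
Check: 61 × 57 = 3477 ≡ 1 (mod 79) ✓

61⁻¹ ≡ 57 (mod 79)


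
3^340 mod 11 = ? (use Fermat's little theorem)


Fermat's little theorem: if p is prime and gcd(a,p)=1, then a^(p-1) ≡ 1 (mod p)
p = 11 is prime, gcd(3,11) = 1
Reduce exponent: 340 mod 10 = 0
So 3^340 ≡ 3^0 (mod 11)
3^0 = 1

3^340 ≡ 1 (mod 11)


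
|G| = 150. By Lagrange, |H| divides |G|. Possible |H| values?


Lagrange's theorem: |H| divides |G|
|G| = 150
Divisors of 150: 1, 2, 3, 5, 6, 10, 15, 25, 30, 50, 75, 150

Possible subgroup orders: {1, 2, 3, 5, 6, 10, 15, 25, 30, 50, 75, 150}


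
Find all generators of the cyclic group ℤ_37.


g generates ℤ_n iff gcd(g,n) = 1
Prime factors of 37: 37
Generators are g ∈ {1,...,36} not divisible by any of these primes.
Generators: {1, 2, 3, 4, 5, 6, 7, 8, 9, 10, 11, 12, 13, 14, 15, 16, 17, 18, 19, 20, 21, 22, 23, 24, 25, 26, 27, 28, 29, 30, 31, 32, 33, 34, 35, 36}
Number of generators = φ(37) = 36

Generators of ℤ_37 = {1, 2, 3, 4, 5, 6, 7, 8, 9, 10, 11, 12, 13, 14, 15, 16, 17, 18, 19, 20, 21, 22, 23, 24, 25, 26, 27, 28, 29, 30, 31, 32, 33, 34, 35, 36}


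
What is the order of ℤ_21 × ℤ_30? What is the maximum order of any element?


|ℤ_21 × ℤ_30| = 21 × 30 = 630
Max element order = lcm(21,30) = 210
Cyclic? No (gcd=3)

|ℤ_21×ℤ_30| = 630, max element order = 210


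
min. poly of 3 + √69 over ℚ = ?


Let α = 3 + √69. Then α - 3 = √69, so (α - 3)² = 69, giving α² - 6α - 60 = 0. Degree 2 and α ∉ ℚ, so this is the minimal polynomial.

Minimal polynomial: x² - 6x - 60


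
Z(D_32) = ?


Z(G) = {g ∈ G | gx = xg for all x ∈ G}
For even n, Z(D_n) = {e, r^(n/2)}: the 180° rotation r^16 commutes with every reflection and rotation

Z(D_32) = {e, r^16}


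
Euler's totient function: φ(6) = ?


φ(n) = count of k ∈ {1,...,n} with gcd(k,n)=1
Coprimes to 6: {1, 5}
Count: 2

φ(6) = 2


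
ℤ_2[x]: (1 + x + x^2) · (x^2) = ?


Expand and collect like terms; reduce coefficients mod 2:
x^0: 1·0 = 0 ≡ 0 (mod 2)
x^1: 1·0 + 1·0 = 0 ≡ 0 (mod 2)
x^2: 1·1 + 1·0 + 1·0 = 1 ≡ 1 (mod 2)
x^3: 1·1 + 1·0 = 1 ≡ 1 (mod 2)
x^4: 1·1 = 1 ≡ 1 (mod 2)
Result: x^2 + x^3 + x^4

f · g = x^2 + x^3 + x^4


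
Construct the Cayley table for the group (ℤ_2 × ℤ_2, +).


Elements: {(0,0), (0,1), (1,0), (1,1)}
Operation: componentwise addition mod (2, 2)
Entry (a, b) = ((a₁+b₁) mod 2, (a₂+b₂) mod 2)

Cayley table:
      | (0,0) | (0,1) | (1,0) | (1,1)
(0,0) | (0,0) | (0,1) | (1,0) | (1,1)
(0,1) | (0,1) | (0,0) | (1,1) | (1,0)
(1,0) | (1,0) | (1,1) | (0,0) | (0,1)
(1,1) | (1,1) | (1,0) | (0,1) | (0,0)


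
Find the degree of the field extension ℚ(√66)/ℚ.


√66 has minimal polynomial x² - 66 (irreducible over ℚ since 66 is squarefree)

[ℚ(√66)/ℚ] = 2


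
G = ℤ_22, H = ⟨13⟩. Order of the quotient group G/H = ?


|⟨13⟩| = n / gcd(13, 22) = 22 / 1 = 22
H is normal (ℤ_22 is abelian).
|G/H| = |G| / |H| = 22 / 22 = 1

|G/H| = 1


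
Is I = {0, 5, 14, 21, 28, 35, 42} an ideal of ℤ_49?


Check ideal conditions for I = {0, 5, 14, 21, 28, 35, 42} in ℤ_49:
(1) I is an additive subgroup? No
(2) For r ∈ ℤ_49 and a ∈ I: r·a ∈ I? No  [counterexample: r=2, a=5, r·a mod 49 = 10 ∉ I]

No, I is not an ideal of ℤ_49


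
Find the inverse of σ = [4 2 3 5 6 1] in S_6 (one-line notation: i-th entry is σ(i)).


To find σ⁻¹, swap domain and range:
σ(1) = 4 → σ⁻¹(4) = 1
σ(2) = 2 → σ⁻¹(2) = 2
σ(3) = 3 → σ⁻¹(3) = 3
σ(4) = 5 → σ⁻¹(5) = 4
σ(5) = 6 → σ⁻¹(6) = 5
σ(6) = 1 → σ⁻¹(1) = 6

σ⁻¹ = [6 2 3 1 4 5]


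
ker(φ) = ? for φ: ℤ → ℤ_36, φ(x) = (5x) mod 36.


Kernel = preimage of identity
ker(φ) = {x ∈ ℤ : 5x ≡ 0 (mod 36)}. gcd(5,36) = 1, so 5x ≡ 0 (mod 36) ⟺ x ≡ 0 (mod 36/1 = 36). Hence ker(φ) = 36ℤ

ker(φ) = 36ℤ


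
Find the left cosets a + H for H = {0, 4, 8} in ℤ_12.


H = {0, 4, 8}, |H| = 3
Number of cosets = |G|/|H| = 12/3 = 4
0 + H = {0, 4, 8}
1 + H = {1, 5, 9}
2 + H = {2, 6, 10}
3 + H = {3, 7, 11}

Cosets: 0+H={0,4,8}; 1+H={1,5,9}; 2+H={2,6,10}; 3+H={3,7,11}


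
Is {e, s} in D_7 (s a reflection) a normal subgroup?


H = {e, s} in D_7 (s a reflection)
r·s·r⁻¹ = sr⁻² ≠ s for n ≥ 3, so {e, s} is not closed under conjugation

No, not a normal subgroup


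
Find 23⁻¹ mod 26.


Use the extended Euclidean algorithm to write 1 = 23·s + 26·t; then s mod 26 is the inverse.
Euclidean algorithm:
  23 = 0·26 + 23
  26 = 1·23 + 3
  23 = 7·3 + 2
  3 = 1·2 + 1
  2 = 2·1 + 0
gcd(23,26) = 1
Back-substitution gives: 23·(-9) + 26·(8) = 1
So 23⁻¹ ≡ -9 ≡ 17 (mod 26)
Check: 23 × 17 = 391 ≡ 1 (mod 26) ✓

23⁻¹ ≡ 17 (mod 26)
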